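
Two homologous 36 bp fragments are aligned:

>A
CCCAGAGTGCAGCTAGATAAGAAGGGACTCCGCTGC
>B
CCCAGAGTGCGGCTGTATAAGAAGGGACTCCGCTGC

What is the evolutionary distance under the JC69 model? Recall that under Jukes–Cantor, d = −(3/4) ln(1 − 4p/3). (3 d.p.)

The sequences differ at 3 of 36 sites (11, 15, 16), so p = 3/36 ≈ 0.083333.
d = −(3/4) ln(1 − 4p/3) = −0.75 ln(1 − 0.111111) = −0.75 ln(0.888889)
  = −0.75 × (-0.117783) = 0.088337 substitutions/site.

0.088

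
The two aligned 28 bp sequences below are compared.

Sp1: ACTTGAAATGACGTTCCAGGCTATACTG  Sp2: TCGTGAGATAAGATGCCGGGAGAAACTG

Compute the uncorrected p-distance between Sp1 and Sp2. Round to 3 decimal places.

0.393

The sequences differ at 11 of 28 positions.
p = 11/28 = 0.392857… ≈ 0.393 (to 3 d.p.).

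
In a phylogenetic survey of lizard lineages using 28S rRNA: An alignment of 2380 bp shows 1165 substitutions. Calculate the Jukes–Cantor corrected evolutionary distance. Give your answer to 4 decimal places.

p = 1165/2380 ≈ 0.489496.
d = −(3/4) ln(1 − 4p/3) = −0.75 ln(1 − 0.652661) = −0.75 ln(0.347339)
  = −0.75 × (-1.057454) = 0.793091 substitutions/site.

0.7931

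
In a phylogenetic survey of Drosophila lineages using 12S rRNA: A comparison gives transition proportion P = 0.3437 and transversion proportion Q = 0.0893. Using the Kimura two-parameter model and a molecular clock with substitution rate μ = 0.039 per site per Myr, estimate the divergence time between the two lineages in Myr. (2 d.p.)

Under the Kimura two-parameter model, d = −½ ln(1 − 2P − Q) − ¼ ln(1 − 2Q).
1 − 2P − Q = 0.2233, giving −½ ln(0.2233) = 0.749620.
1 − 2Q = 0.8214, giving −¼ ln(0.8214) = 0.049186.
d = 0.749620 + 0.049186 = 0.798806.
Under a molecular clock d = 2μt, so t = d/(2μ) = 0.798806 / (2 × 0.039) = 10.24 Myr.

10.24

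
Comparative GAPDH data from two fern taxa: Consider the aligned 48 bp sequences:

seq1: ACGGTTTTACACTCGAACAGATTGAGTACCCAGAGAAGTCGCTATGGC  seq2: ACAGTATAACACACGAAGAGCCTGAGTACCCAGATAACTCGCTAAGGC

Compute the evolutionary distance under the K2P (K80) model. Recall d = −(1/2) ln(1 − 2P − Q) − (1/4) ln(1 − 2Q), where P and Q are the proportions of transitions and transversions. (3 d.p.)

0.245

Of 48 sites, 2 differences are transitions and 8 are transversions, so P = 2/48 ≈ 0.041667 and Q = 8/48 ≈ 0.166667.
Under the Kimura two-parameter model, d = −½ ln(1 − 2P − Q) − ¼ ln(1 − 2Q).
1 − 2P − Q = 0.749999, giving −½ ln(0.749999) = 0.143842.
1 − 2Q = 0.666666, giving −¼ ln(0.666666) = 0.101367.
d = 0.143842 + 0.101367 = 0.245209.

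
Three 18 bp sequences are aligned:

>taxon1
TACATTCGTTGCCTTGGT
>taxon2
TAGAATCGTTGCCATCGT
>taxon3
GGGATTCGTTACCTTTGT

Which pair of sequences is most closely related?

taxon1 and taxon2

taxon1–taxon2: 4/18 differ, p = 0.222, d = 0.264.
taxon1–taxon3: 5/18 differ, p = 0.278, d = 0.347.
taxon2–taxon3: 6/18 differ, p = 0.333, d = 0.441.
The smallest distance is between taxon1 and taxon2.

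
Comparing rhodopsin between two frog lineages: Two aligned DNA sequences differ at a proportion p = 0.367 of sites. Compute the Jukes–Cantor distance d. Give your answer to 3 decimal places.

d = −(3/4) ln(1 − 4p/3) = −0.75 ln(1 − 0.489333) = −0.75 ln(0.510667)
  = −0.75 × (-0.672038) = 0.504029 substitutions/site.

0.504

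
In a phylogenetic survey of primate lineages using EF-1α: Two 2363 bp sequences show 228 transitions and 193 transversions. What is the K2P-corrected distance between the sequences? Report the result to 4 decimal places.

P = 228/2363 ≈ 0.096488 and Q = 193/2363 ≈ 0.081676.
Under the Kimura two-parameter model, d = −½ ln(1 − 2P − Q) − ¼ ln(1 − 2Q).
1 − 2P − Q = 0.725348, giving −½ ln(0.725348) = 0.160552.
1 − 2Q = 0.836648, giving −¼ ln(0.836648) = 0.044588.
d = 0.160552 + 0.044588 = 0.205140.

0.2051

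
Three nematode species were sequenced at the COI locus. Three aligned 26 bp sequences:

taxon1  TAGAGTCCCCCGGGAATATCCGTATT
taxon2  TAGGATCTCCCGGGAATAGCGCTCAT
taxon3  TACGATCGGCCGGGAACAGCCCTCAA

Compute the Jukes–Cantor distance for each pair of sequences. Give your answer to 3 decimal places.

taxon1–taxon2: 8/26 sites differ → p ≈ 0.307692, d = −0.75 ln(1 − 0.410256) = 0.396050 ≈ 0.396.
taxon1–taxon3: 11/26 sites differ → p ≈ 0.423077, d = −0.75 ln(1 − 0.564103) = 0.622762 ≈ 0.623.
taxon2–taxon3: 6/26 sites differ → p ≈ 0.230769, d = −0.75 ln(1 − 0.307692) = 0.275793 ≈ 0.276.

d(taxon1,taxon2) = 0.396, d(taxon1,taxon3) = 0.623, d(taxon2,taxon3) = 0.276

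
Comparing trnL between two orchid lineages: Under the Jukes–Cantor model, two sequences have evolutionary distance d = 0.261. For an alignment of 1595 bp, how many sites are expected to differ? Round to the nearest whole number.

352

Invert JC69: p = (3/4)(1 − e^(−4d/3)) = 0.75 × (1 − e^(-0.348)) = 0.75 × (1 − 0.706099) = 0.220426.
Expected differing sites = pL ≈ 0.220426 × 1595 = 351.57947 ≈ 352.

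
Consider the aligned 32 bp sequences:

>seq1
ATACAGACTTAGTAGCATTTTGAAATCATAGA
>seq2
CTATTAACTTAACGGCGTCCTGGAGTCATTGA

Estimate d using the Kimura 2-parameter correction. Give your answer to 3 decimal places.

Of 32 sites, 10 differences are transitions and 3 are transversions, so P = 10/32 = 0.3125 and Q = 3/32 = 0.09375.
Under the Kimura two-parameter model, d = −½ ln(1 − 2P − Q) − ¼ ln(1 − 2Q).
1 − 2P − Q = 0.28125, giving −½ ln(0.28125) = 0.634256.
1 − 2Q = 0.8125, giving −¼ ln(0.8125) = 0.051910.
d = 0.634256 + 0.051910 = 0.686166.

0.686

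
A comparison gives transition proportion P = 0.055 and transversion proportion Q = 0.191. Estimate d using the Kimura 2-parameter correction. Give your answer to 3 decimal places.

Under the Kimura two-parameter model, d = −½ ln(1 − 2P − Q) − ¼ ln(1 − 2Q).
1 − 2P − Q = 0.699, giving −½ ln(0.699) = 0.179052.
1 − 2Q = 0.618, giving −¼ ln(0.618) = 0.120317.
d = 0.179052 + 0.120317 = 0.299369.

0.299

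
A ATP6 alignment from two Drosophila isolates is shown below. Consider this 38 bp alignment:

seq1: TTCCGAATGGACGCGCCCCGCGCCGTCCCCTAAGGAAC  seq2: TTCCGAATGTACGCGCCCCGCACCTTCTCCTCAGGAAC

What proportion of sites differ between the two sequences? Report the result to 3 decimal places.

The sequences differ at 5 of 38 positions (sites 10, 22, 25, 28, 32).
p = 5/38 = 0.131578… ≈ 0.132 (to 3 d.p.).

0.132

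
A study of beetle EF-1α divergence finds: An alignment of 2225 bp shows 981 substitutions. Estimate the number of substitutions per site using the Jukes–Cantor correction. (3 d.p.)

0.665

p = 981/2225 ≈ 0.440899.
d = −(3/4) ln(1 − 4p/3) = −0.75 ln(1 − 0.587865) = −0.75 ln(0.412135)
  = −0.75 × (-0.886404) = 0.664803 substitutions/site.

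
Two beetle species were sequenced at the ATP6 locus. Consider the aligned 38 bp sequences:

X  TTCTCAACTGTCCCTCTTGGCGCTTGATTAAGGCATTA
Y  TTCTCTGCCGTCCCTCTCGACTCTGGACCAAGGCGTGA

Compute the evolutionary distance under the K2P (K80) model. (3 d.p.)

Of 38 sites, 7 differences are transitions and 4 are transversions, so P = 7/38 ≈ 0.184211 and Q = 4/38 ≈ 0.105263.
Under the Kimura two-parameter model, d = −½ ln(1 − 2P − Q) − ¼ ln(1 − 2Q).
1 − 2P − Q = 0.526315, giving −½ ln(0.526315) = 0.320928.
1 − 2Q = 0.789474, giving −¼ ln(0.789474) = 0.059097.
d = 0.320928 + 0.059097 = 0.380025.

0.380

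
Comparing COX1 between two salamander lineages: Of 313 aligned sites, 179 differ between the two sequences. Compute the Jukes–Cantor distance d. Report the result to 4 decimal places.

p = 179/313 ≈ 0.571885.
d = −(3/4) ln(1 − 4p/3) = −0.75 ln(1 − 0.762513) = −0.75 ln(0.237487)
  = −0.75 × (-1.437642) = 1.078232 substitutions/site.

1.0782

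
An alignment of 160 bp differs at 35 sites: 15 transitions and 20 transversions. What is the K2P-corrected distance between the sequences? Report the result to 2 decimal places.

P = 15/160 = 0.09375 and Q = 20/160 = 0.125.
Under the Kimura two-parameter model, d = −½ ln(1 − 2P − Q) − ¼ ln(1 − 2Q).
1 − 2P − Q = 0.6875, giving −½ ln(0.6875) = 0.187347.
1 − 2Q = 0.75, giving −¼ ln(0.75) = 0.071921.
d = 0.187347 + 0.071921 = 0.259268.

0.26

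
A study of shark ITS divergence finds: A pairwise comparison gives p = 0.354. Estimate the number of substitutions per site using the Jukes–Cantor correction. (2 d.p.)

0.48

d = −(3/4) ln(1 − 4p/3) = −0.75 ln(1 − 0.472) = −0.75 ln(0.528)
  = −0.75 × (-0.638659) = 0.478994 substitutions/site.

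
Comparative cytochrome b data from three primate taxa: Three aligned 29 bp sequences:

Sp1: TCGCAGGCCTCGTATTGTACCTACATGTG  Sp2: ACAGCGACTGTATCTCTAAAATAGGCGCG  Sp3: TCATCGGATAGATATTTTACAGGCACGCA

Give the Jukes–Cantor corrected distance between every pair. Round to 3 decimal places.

Sp1–Sp2: 19/29 sites differ → p ≈ 0.655172, d = −0.75 ln(1 − 0.873563) = 1.551008 ≈ 1.551.
Sp1–Sp3: 15/29 sites differ → p ≈ 0.517241, d = −0.75 ln(1 − 0.689655) = 0.877553 ≈ 0.878.
Sp2–Sp3: 15/29 sites differ → p ≈ 0.517241, d = −0.75 ln(1 − 0.689655) = 0.877553 ≈ 0.878.

d(Sp1,Sp2) = 1.551, d(Sp1,Sp3) = 0.878, d(Sp2,Sp3) = 0.878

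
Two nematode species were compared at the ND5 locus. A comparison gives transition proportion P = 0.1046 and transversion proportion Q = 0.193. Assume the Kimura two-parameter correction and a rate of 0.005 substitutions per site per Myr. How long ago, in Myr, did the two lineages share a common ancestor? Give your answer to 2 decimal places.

Under the Kimura two-parameter model, d = −½ ln(1 − 2P − Q) − ¼ ln(1 − 2Q).
1 − 2P − Q = 0.5978, giving −½ ln(0.5978) = 0.257250.
1 − 2Q = 0.614, giving −¼ ln(0.614) = 0.121940.
d = 0.257250 + 0.121940 = 0.379190.
Under a molecular clock d = 2μt, so t = d/(2μ) = 0.379190 / (2 × 0.005) = 37.92 Myr.

37.92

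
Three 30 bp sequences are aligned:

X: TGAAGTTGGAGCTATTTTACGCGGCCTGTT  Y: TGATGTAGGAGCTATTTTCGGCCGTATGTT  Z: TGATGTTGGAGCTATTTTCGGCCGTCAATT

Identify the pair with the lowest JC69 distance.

X–Y: 7/30 differ, p = 0.233, d = 0.280.
X–Z: 7/30 differ, p = 0.233, d = 0.280.
Y–Z: 4/30 differ, p = 0.133, d = 0.147.
The smallest distance is between Y and Z.

Y and Z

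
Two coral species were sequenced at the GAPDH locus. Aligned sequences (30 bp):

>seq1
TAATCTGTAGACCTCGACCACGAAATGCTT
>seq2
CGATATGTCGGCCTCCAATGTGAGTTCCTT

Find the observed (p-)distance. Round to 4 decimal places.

The sequences differ at 13 of 30 positions.
p = 13/30 = 0.433333… ≈ 0.4333 (to 4 d.p.).

0.4333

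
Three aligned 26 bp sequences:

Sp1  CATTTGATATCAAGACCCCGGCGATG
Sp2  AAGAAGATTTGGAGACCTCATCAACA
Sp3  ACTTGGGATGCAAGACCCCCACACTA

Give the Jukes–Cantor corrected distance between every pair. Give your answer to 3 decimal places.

d(Sp1,Sp2) = 0.824, d(Sp1,Sp3) = 0.717, d(Sp2,Sp3) = 0.949

Sp1–Sp2: 13/26 sites differ → p = 0.5, d = −0.75 ln(1 − 0.666667) = 0.823960 ≈ 0.824.
Sp1–Sp3: 12/26 sites differ → p ≈ 0.461538, d = −0.75 ln(1 − 0.615384) = 0.716632 ≈ 0.717.
Sp2–Sp3: 14/26 sites differ → p ≈ 0.538462, d = −0.75 ln(1 − 0.717949) = 0.949251 ≈ 0.949.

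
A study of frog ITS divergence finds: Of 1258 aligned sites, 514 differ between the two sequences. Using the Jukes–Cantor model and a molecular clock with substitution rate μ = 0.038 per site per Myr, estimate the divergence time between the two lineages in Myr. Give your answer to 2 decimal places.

p = 514/1258 ≈ 0.408585.
d = −(3/4) ln(1 − 4p/3) = −0.75 ln(1 − 0.54478) = −0.75 ln(0.45522)
  = −0.75 × (-0.786974) = 0.590231 substitutions/site.
Under a molecular clock d = 2μt, so t = d/(2μ) = 0.590231 / (2 × 0.038) = 7.77 Myr.

7.77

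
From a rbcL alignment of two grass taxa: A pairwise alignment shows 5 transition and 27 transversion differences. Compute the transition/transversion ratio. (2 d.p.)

0.19

R = 5/27 = 0.185185… ≈ 0.19 (to 2 d.p.).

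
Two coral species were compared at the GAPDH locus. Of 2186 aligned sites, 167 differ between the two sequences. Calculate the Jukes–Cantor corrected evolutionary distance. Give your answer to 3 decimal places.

0.081

p = 167/2186 ≈ 0.076395.
d = −(3/4) ln(1 − 4p/3) = −0.75 ln(1 − 0.10186) = −0.75 ln(0.89814)
  = −0.75 × (-0.107429) = 0.080572 substitutions/site.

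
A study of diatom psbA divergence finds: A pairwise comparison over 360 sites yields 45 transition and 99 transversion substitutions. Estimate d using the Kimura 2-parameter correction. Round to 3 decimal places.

0.572

P = 45/360 = 0.125 and Q = 99/360 = 0.275.
Under the Kimura two-parameter model, d = −½ ln(1 − 2P − Q) − ¼ ln(1 − 2Q).
1 − 2P − Q = 0.475, giving −½ ln(0.475) = 0.372220.
1 − 2Q = 0.45, giving −¼ ln(0.45) = 0.199627.
d = 0.372220 + 0.199627 = 0.571847.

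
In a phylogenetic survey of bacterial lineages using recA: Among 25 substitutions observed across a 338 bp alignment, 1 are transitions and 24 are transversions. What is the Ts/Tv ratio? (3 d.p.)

0.042

R = 1/24 = 0.041666… ≈ 0.042 (to 3 d.p.).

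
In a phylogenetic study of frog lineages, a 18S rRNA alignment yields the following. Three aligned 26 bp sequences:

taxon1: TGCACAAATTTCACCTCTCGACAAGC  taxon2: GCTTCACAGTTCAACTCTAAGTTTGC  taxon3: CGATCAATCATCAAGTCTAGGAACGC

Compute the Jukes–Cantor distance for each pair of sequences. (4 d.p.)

d(taxon1,taxon2) = 0.8240, d(taxon1,taxon3) = 0.7166, d(taxon2,taxon3) = 0.7166

taxon1–taxon2: 13/26 sites differ → p = 0.5, d = −0.75 ln(1 − 0.666667) = 0.823960 ≈ 0.8240.
taxon1–taxon3: 12/26 sites differ → p ≈ 0.461538, d = −0.75 ln(1 − 0.615384) = 0.716632 ≈ 0.7166.
taxon2–taxon3: 12/26 sites differ → p ≈ 0.461538, d = −0.75 ln(1 − 0.615384) = 0.716632 ≈ 0.7166.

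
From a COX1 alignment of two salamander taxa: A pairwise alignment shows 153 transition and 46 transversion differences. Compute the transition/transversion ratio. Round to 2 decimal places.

R = 153/46 = 3.326086… ≈ 3.33 (to 2 d.p.).

3.33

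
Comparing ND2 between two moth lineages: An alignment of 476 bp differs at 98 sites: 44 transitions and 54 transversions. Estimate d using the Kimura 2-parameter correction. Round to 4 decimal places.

0.2415

P = 44/476 ≈ 0.092437 and Q = 54/476 ≈ 0.113445.
Under the Kimura two-parameter model, d = −½ ln(1 − 2P − Q) − ¼ ln(1 − 2Q).
1 − 2P − Q = 0.701681, giving −½ ln(0.701681) = 0.177138.
1 − 2Q = 0.77311, giving −¼ ln(0.77311) = 0.064333.
d = 0.177138 + 0.064333 = 0.241471.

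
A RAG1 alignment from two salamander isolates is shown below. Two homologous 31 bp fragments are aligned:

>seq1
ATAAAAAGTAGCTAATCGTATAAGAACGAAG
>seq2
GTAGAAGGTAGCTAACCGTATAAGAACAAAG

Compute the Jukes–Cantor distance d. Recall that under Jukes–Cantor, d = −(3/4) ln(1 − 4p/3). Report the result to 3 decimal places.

The sequences differ at 5 of 31 sites (1, 4, 7, 16, 28), so p = 5/31 ≈ 0.16129.
d = −(3/4) ln(1 − 4p/3) = −0.75 ln(1 − 0.215053) = −0.75 ln(0.784947)
  = −0.75 × (-0.242139) = 0.181604 substitutions/site.

0.182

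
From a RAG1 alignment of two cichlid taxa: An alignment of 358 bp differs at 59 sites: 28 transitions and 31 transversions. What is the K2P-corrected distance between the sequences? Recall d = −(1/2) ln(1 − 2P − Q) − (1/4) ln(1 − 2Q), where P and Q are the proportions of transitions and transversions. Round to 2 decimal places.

0.19

P = 28/358 ≈ 0.078212 and Q = 31/358 ≈ 0.086592.
Under the Kimura two-parameter model, d = −½ ln(1 − 2P − Q) − ¼ ln(1 − 2Q).
1 − 2P − Q = 0.756984, giving −½ ln(0.756984) = 0.139207.
1 − 2Q = 0.826816, giving −¼ ln(0.826816) = 0.047543.
d = 0.139207 + 0.047543 = 0.186750.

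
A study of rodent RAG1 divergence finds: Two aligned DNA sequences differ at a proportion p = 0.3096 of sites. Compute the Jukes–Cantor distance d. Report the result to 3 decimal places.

0.399

d = −(3/4) ln(1 − 4p/3) = −0.75 ln(1 − 0.4128) = −0.75 ln(0.5872)
  = −0.75 × (-0.532390) = 0.399293 substitutions/site.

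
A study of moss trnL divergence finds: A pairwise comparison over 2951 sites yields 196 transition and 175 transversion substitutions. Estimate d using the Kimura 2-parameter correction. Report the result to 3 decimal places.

0.138

P = 196/2951 ≈ 0.066418 and Q = 175/2951 ≈ 0.059302.
Under the Kimura two-parameter model, d = −½ ln(1 − 2P − Q) − ¼ ln(1 − 2Q).
1 − 2P − Q = 0.807862, giving −½ ln(0.807862) = 0.106682.
1 − 2Q = 0.881396, giving −¼ ln(0.881396) = 0.031562.
d = 0.106682 + 0.031562 = 0.138244.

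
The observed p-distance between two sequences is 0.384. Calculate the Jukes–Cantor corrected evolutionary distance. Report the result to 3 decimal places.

0.538

d = −(3/4) ln(1 − 4p/3) = −0.75 ln(1 − 0.512) = −0.75 ln(0.488)
  = −0.75 × (-0.717440) = 0.538080 substitutions/site.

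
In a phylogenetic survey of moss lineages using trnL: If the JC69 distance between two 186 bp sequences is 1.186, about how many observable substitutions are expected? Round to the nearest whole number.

111

Invert JC69: p = (3/4)(1 − e^(−4d/3)) = 0.75 × (1 − e^(-1.581333)) = 0.75 × (1 − 0.205701) = 0.595724.
Expected differing sites = pL ≈ 0.595724 × 186 = 110.804664 ≈ 111.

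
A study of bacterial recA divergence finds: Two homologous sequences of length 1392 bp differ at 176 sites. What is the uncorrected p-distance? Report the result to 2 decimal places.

p = 176/1392 = 0.126436… ≈ 0.13 (to 2 d.p.).

0.13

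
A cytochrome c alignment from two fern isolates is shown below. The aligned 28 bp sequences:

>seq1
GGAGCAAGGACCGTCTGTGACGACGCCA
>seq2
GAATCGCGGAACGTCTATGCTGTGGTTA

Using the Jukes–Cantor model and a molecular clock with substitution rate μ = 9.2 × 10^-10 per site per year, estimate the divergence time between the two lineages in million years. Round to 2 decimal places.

The sequences differ at 12 of 28 sites, so p = 12/28 ≈ 0.428571.
d = −(3/4) ln(1 − 4p/3) = −0.75 ln(1 − 0.571428) = −0.75 ln(0.428572)
  = −0.75 × (-0.847297) = 0.635473 substitutions/site.
Under a molecular clock d = 2μt, so t = d/(2μ) = 0.635473 / (2 × 9.2 × 10^-10) = 345.37 million years.

345.37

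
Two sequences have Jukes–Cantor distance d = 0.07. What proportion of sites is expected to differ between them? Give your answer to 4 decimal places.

p = (3/4)(1 − e^(−4d/3)) = 0.75 × (1 − e^(-0.093333)) = 0.75 × (1 − 0.910890) = 0.066833.

0.0668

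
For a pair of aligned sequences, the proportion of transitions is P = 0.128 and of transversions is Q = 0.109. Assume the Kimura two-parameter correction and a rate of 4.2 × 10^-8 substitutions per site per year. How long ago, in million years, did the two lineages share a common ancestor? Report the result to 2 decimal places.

3.44

Under the Kimura two-parameter model, d = −½ ln(1 − 2P − Q) − ¼ ln(1 − 2Q).
1 − 2P − Q = 0.635, giving −½ ln(0.635) = 0.227065.
1 − 2Q = 0.782, giving −¼ ln(0.782) = 0.061475.
d = 0.227065 + 0.061475 = 0.288540.
Under a molecular clock d = 2μt, so t = d/(2μ) = 0.288540 / (2 × 4.2 × 10^-8) = 3.44 million years.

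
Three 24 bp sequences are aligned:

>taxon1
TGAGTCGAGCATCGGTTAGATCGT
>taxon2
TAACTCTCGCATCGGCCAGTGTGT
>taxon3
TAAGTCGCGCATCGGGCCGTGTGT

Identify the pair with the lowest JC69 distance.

taxon1–taxon2: 9/24 differ, p = 0.375, d = 0.520.
taxon1–taxon3: 8/24 differ, p = 0.333, d = 0.441.
taxon2–taxon3: 4/24 differ, p = 0.167, d = 0.188.
The smallest distance is between taxon2 and taxon3.

taxon2 and taxon3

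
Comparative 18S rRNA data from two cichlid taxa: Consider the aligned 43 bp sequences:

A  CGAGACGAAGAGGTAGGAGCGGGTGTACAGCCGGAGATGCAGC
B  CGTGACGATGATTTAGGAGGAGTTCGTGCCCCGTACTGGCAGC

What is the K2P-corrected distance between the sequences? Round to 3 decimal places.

0.612

Of 43 sites, 1 differences are transitions and 16 are transversions, so P = 1/43 ≈ 0.023256 and Q = 16/43 ≈ 0.372093.
Under the Kimura two-parameter model, d = −½ ln(1 − 2P − Q) − ¼ ln(1 − 2Q).
1 − 2P − Q = 0.581395, giving −½ ln(0.581395) = 0.271162.
1 − 2Q = 0.255814, giving −¼ ln(0.255814) = 0.340826.
d = 0.271162 + 0.340826 = 0.611988.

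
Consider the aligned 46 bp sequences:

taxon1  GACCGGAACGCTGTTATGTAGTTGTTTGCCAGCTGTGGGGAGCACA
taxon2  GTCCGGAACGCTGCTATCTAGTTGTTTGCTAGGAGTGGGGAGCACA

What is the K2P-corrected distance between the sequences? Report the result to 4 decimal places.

0.1433

Of 46 sites, 2 differences are transitions and 4 are transversions, so P = 2/46 ≈ 0.043478 and Q = 4/46 ≈ 0.086957.
Under the Kimura two-parameter model, d = −½ ln(1 − 2P − Q) − ¼ ln(1 − 2Q).
1 − 2P − Q = 0.826087, giving −½ ln(0.826087) = 0.095528.
1 − 2Q = 0.826086, giving −¼ ln(0.826086) = 0.047764.
d = 0.095528 + 0.047764 = 0.143292.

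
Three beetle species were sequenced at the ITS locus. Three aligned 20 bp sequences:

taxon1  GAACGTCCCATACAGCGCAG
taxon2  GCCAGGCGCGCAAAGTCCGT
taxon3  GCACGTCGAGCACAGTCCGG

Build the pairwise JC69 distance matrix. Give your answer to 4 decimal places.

taxon1–taxon2: 12/20 sites differ → p = 0.6, d = −0.75 ln(1 − 0.8) = 1.207078 ≈ 1.2071.
taxon1–taxon3: 8/20 sites differ → p = 0.4, d = −0.75 ln(1 − 0.533333) = 0.571605 ≈ 0.5716.
taxon2–taxon3: 6/20 sites differ → p = 0.3, d = −0.75 ln(1 − 0.4) = 0.383119 ≈ 0.3831.

d(taxon1,taxon2) = 1.2071, d(taxon1,taxon3) = 0.5716, d(taxon2,taxon3) = 0.3831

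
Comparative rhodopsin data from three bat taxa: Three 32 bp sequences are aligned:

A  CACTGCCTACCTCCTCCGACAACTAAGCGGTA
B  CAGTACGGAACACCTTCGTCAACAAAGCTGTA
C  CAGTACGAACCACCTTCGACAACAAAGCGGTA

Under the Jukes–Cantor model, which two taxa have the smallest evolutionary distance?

B and C

A–B: 10/32 differ, p = 0.313, d = 0.404.
A–C: 7/32 differ, p = 0.219, d = 0.259.
B–C: 4/32 differ, p = 0.125, d = 0.137.
The smallest distance is between B and C.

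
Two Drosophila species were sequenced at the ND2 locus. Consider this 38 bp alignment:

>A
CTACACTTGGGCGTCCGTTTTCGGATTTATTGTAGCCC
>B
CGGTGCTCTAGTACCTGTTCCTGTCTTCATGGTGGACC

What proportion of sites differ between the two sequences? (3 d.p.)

The sequences differ at 20 of 38 positions.
p = 20/38 = 0.526315… ≈ 0.526 (to 3 d.p.).

0.526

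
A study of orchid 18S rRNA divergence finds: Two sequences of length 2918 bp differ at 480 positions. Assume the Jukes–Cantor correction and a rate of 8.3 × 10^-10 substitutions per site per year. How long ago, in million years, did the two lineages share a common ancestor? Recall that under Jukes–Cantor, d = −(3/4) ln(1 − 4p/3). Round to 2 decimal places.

111.87

p = 480/2918 ≈ 0.164496.
d = −(3/4) ln(1 − 4p/3) = −0.75 ln(1 − 0.219328) = −0.75 ln(0.780672)
  = −0.75 × (-0.247600) = 0.185700 substitutions/site.
Under a molecular clock d = 2μt, so t = d/(2μ) = 0.185700 / (2 × 8.3 × 10^-10) = 111.87 million years.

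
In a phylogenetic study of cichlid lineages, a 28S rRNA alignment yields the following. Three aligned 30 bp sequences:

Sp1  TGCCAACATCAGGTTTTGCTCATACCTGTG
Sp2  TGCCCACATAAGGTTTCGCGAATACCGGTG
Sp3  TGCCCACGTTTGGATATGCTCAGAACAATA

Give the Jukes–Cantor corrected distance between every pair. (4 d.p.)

d(Sp1,Sp2) = 0.2326, d(Sp1,Sp3) = 0.5034, d(Sp2,Sp3) = 0.6467

Sp1–Sp2: 6/30 sites differ → p = 0.2, d = −0.75 ln(1 − 0.266667) = 0.232617 ≈ 0.2326.
Sp1–Sp3: 11/30 sites differ → p ≈ 0.366667, d = −0.75 ln(1 − 0.488889) = 0.503376 ≈ 0.5034.
Sp2–Sp3: 13/30 sites differ → p ≈ 0.433333, d = −0.75 ln(1 − 0.577777) = 0.646666 ≈ 0.6467.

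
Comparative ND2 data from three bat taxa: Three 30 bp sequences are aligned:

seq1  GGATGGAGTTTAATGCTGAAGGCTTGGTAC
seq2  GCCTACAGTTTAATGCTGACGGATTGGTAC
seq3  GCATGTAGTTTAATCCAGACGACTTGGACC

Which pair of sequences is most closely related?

seq1–seq2: 6/30 differ, p = 0.200, d = 0.233.
seq1–seq3: 8/30 differ, p = 0.267, d = 0.330.
seq2–seq3: 9/30 differ, p = 0.300, d = 0.383.
The smallest distance is between seq1 and seq2.

seq1 and seq2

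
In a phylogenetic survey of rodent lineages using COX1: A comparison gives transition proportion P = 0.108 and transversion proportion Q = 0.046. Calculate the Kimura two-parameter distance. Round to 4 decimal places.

Under the Kimura two-parameter model, d = −½ ln(1 − 2P − Q) − ¼ ln(1 − 2Q).
1 − 2P − Q = 0.738, giving −½ ln(0.738) = 0.151906.
1 − 2Q = 0.908, giving −¼ ln(0.908) = 0.024128.
d = 0.151906 + 0.024128 = 0.176034.

0.1760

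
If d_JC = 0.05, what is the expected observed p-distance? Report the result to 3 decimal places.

0.048

p = (3/4)(1 − e^(−4d/3)) = 0.75 × (1 − e^(-0.066667)) = 0.75 × (1 − 0.935507) = 0.048370.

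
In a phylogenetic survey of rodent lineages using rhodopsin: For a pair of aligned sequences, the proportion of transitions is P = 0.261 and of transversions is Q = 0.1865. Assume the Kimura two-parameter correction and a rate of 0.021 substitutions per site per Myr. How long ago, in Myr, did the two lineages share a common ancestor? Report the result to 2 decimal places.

Under the Kimura two-parameter model, d = −½ ln(1 − 2P − Q) − ¼ ln(1 − 2Q).
1 − 2P − Q = 0.2915, giving −½ ln(0.2915) = 0.616358.
1 − 2Q = 0.627, giving −¼ ln(0.627) = 0.116702.
d = 0.616358 + 0.116702 = 0.733060.
Under a molecular clock d = 2μt, so t = d/(2μ) = 0.733060 / (2 × 0.021) = 17.45 Myr.

17.45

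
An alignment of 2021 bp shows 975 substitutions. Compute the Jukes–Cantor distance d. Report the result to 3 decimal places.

0.773

p = 975/2021 ≈ 0.482434.
d = −(3/4) ln(1 − 4p/3) = −0.75 ln(1 − 0.643245) = −0.75 ln(0.356755)
  = −0.75 × (-1.030706) = 0.773030 substitutions/site.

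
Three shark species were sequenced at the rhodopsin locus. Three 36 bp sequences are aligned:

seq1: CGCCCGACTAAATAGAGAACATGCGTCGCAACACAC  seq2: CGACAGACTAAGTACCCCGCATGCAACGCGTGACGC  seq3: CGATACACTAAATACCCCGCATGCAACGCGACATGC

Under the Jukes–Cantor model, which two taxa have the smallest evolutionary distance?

seq2 and seq3

seq1–seq2: 14/36 differ, p = 0.389, d = 0.548.
seq1–seq3: 14/36 differ, p = 0.389, d = 0.548.
seq2–seq3: 6/36 differ, p = 0.167, d = 0.188.
The smallest distance is between seq2 and seq3.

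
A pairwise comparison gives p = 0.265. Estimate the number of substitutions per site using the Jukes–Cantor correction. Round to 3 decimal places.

d = −(3/4) ln(1 − 4p/3) = −0.75 ln(1 − 0.353333) = −0.75 ln(0.646667)
  = −0.75 × (-0.435924) = 0.326943 substitutions/site.

0.327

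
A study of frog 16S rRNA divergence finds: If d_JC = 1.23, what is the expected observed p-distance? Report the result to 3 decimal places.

p = (3/4)(1 − e^(−4d/3)) = 0.75 × (1 − e^(-1.64)) = 0.75 × (1 − 0.193980) = 0.604515.

0.605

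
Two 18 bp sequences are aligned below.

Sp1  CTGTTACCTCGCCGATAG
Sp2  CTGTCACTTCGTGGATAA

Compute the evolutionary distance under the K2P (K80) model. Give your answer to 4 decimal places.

Of 18 sites, 4 differences are transitions and 1 are transversions, so P = 4/18 ≈ 0.222222 and Q = 1/18 ≈ 0.055556.
Under the Kimura two-parameter model, d = −½ ln(1 − 2P − Q) − ¼ ln(1 − 2Q).
1 − 2P − Q = 0.5, giving −½ ln(0.5) = 0.346574.
1 − 2Q = 0.888888, giving −¼ ln(0.888888) = 0.029446.
d = 0.346574 + 0.029446 = 0.376020.

0.3760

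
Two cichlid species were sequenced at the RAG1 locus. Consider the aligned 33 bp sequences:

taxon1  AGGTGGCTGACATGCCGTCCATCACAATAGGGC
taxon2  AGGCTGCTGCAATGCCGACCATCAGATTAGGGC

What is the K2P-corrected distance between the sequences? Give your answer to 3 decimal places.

Of 33 sites, 1 differences are transitions and 6 are transversions, so P = 1/33 ≈ 0.030303 and Q = 6/33 ≈ 0.181818.
Under the Kimura two-parameter model, d = −½ ln(1 − 2P − Q) − ¼ ln(1 − 2Q).
1 − 2P − Q = 0.757576, giving −½ ln(0.757576) = 0.138816.
1 − 2Q = 0.636364, giving −¼ ln(0.636364) = 0.112996.
d = 0.138816 + 0.112996 = 0.251812.

0.252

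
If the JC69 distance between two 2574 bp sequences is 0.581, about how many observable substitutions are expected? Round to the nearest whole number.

Invert JC69: p = (3/4)(1 − e^(−4d/3)) = 0.75 × (1 − e^(-0.774667)) = 0.75 × (1 − 0.460857) = 0.404357.
Expected differing sites = pL ≈ 0.404357 × 2574 = 1040.814918 ≈ 1041.

1041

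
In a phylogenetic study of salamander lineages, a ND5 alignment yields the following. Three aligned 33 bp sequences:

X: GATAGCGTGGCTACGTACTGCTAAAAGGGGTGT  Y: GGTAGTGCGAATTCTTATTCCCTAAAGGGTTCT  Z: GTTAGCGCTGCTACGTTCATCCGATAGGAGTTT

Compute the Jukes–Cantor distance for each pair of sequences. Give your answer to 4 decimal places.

X–Y: 13/33 sites differ → p ≈ 0.393939, d = −0.75 ln(1 − 0.525252) = 0.558728 ≈ 0.5587.
X–Z: 11/33 sites differ → p ≈ 0.333333, d = −0.75 ln(1 − 0.444444) = 0.440839 ≈ 0.4408.
Y–Z: 16/33 sites differ → p ≈ 0.484848, d = −0.75 ln(1 − 0.646464) = 0.779827 ≈ 0.7798.

d(X,Y) = 0.5587, d(X,Z) = 0.4408, d(Y,Z) = 0.7798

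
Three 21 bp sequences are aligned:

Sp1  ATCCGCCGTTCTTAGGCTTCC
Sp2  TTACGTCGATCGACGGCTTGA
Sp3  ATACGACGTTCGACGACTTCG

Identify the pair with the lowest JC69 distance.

Sp2 and Sp3

Sp1–Sp2: 9/21 differ, p = 0.429, d = 0.635.
Sp1–Sp3: 7/21 differ, p = 0.333, d = 0.441.
Sp2–Sp3: 6/21 differ, p = 0.286, d = 0.360.
The smallest distance is between Sp2 and Sp3.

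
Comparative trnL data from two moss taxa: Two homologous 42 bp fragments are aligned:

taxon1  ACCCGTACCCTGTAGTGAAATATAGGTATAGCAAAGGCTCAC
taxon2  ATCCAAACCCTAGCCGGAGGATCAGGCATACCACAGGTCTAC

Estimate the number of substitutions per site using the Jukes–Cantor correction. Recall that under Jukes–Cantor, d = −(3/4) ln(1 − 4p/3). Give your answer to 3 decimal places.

The sequences differ at 19 of 42 sites, so p = 19/42 ≈ 0.452381.
d = −(3/4) ln(1 − 4p/3) = −0.75 ln(1 − 0.603175) = −0.75 ln(0.396825)
  = −0.75 × (-0.924260) = 0.693195 substitutions/site.

0.693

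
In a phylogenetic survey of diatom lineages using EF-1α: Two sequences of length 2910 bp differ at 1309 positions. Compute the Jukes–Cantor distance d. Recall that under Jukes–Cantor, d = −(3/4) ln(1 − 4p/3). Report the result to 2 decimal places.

p = 1309/2910 ≈ 0.449828.
d = −(3/4) ln(1 − 4p/3) = −0.75 ln(1 − 0.599771) = −0.75 ln(0.400229)
  = −0.75 × (-0.915718) = 0.686789 substitutions/site.

0.69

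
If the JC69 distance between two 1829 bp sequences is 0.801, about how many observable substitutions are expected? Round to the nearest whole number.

900

Invert JC69: p = (3/4)(1 − e^(−4d/3)) = 0.75 × (1 − e^(-1.068)) = 0.75 × (1 − 0.343695) = 0.492229.
Expected differing sites = pL ≈ 0.492229 × 1829 = 900.286841 ≈ 900.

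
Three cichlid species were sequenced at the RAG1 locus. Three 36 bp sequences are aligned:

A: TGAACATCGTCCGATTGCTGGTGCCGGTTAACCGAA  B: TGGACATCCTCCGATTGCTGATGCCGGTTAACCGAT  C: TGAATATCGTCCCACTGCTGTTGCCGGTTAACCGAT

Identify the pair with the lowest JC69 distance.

A–B: 4/36 differ, p = 0.111, d = 0.120.
A–C: 5/36 differ, p = 0.139, d = 0.154.
B–C: 6/36 differ, p = 0.167, d = 0.188.
The smallest distance is between A and B.

A and B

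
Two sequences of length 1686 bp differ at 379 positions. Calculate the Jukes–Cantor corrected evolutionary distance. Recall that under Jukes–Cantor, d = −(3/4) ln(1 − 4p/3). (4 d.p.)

p = 379/1686 ≈ 0.224792.
d = −(3/4) ln(1 − 4p/3) = −0.75 ln(1 − 0.299723) = −0.75 ln(0.700277)
  = −0.75 × (-0.356279) = 0.267209 substitutions/site.

0.2672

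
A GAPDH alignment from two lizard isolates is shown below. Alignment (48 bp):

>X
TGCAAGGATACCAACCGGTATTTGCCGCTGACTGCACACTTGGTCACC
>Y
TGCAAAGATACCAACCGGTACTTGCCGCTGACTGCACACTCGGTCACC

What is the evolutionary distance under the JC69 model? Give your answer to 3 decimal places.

The sequences differ at 3 of 48 sites (6, 21, 41), so p = 3/48 = 0.0625.
d = −(3/4) ln(1 − 4p/3) = −0.75 ln(1 − 0.083333) = −0.75 ln(0.916667)
  = −0.75 × (-0.087011) = 0.065258 substitutions/site.

0.065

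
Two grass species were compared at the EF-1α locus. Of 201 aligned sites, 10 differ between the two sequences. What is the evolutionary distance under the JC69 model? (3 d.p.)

p = 10/201 ≈ 0.049751.
d = −(3/4) ln(1 − 4p/3) = −0.75 ln(1 − 0.066335) = −0.75 ln(0.933665)
  = −0.75 × (-0.068638) = 0.051479 substitutions/site.

0.051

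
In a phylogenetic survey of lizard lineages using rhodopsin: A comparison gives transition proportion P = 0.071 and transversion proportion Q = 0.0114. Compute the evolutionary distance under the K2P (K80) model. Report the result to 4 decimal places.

0.0890

Under the Kimura two-parameter model, d = −½ ln(1 − 2P − Q) − ¼ ln(1 − 2Q).
1 − 2P − Q = 0.8466, giving −½ ln(0.8466) = 0.083263.
1 − 2Q = 0.9772, giving −¼ ln(0.9772) = 0.005766.
d = 0.083263 + 0.005766 = 0.089029.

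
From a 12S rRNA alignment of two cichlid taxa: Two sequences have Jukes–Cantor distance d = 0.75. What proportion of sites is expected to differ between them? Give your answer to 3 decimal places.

0.474

p = (3/4)(1 − e^(−4d/3)) = 0.75 × (1 − e^(-1)) = 0.75 × (1 − 0.367879) = 0.474091.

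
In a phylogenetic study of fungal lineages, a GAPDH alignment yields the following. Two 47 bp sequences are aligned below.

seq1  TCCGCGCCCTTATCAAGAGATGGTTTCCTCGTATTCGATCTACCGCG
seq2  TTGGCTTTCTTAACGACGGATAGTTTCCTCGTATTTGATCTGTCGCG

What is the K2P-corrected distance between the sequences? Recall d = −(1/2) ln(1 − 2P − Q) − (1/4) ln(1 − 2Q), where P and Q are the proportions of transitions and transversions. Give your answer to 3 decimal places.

Of 47 sites, 9 differences are transitions and 4 are transversions, so P = 9/47 ≈ 0.191489 and Q = 4/47 ≈ 0.085106.
Under the Kimura two-parameter model, d = −½ ln(1 − 2P − Q) − ¼ ln(1 − 2Q).
1 − 2P − Q = 0.531916, giving −½ ln(0.531916) = 0.315635.
1 − 2Q = 0.829788, giving −¼ ln(0.829788) = 0.046646.
d = 0.315635 + 0.046646 = 0.362281.

0.362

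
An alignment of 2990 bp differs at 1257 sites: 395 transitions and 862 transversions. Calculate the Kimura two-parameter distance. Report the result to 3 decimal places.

P = 395/2990 ≈ 0.132107 and Q = 862/2990 ≈ 0.288294.
Under the Kimura two-parameter model, d = −½ ln(1 − 2P − Q) − ¼ ln(1 − 2Q).
1 − 2P − Q = 0.447492, giving −½ ln(0.447492) = 0.402048.
1 − 2Q = 0.423412, giving −¼ ln(0.423412) = 0.214852.
d = 0.402048 + 0.214852 = 0.616900.

0.617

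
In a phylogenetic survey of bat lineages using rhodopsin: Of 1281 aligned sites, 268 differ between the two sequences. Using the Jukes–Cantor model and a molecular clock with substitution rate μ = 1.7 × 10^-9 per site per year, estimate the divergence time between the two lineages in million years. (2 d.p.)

p = 268/1281 ≈ 0.209212.
d = −(3/4) ln(1 − 4p/3) = −0.75 ln(1 − 0.278949) = −0.75 ln(0.721051)
  = −0.75 × (-0.327045) = 0.245284 substitutions/site.
Under a molecular clock d = 2μt, so t = d/(2μ) = 0.245284 / (2 × 1.7 × 10^-9) = 72.14 million years.

72.14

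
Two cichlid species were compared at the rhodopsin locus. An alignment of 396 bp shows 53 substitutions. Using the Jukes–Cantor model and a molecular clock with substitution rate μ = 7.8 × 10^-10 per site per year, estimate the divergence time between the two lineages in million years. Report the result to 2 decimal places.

p = 53/396 ≈ 0.133838.
d = −(3/4) ln(1 − 4p/3) = −0.75 ln(1 − 0.178451) = −0.75 ln(0.821549)
  = −0.75 × (-0.196564) = 0.147423 substitutions/site.
Under a molecular clock d = 2μt, so t = d/(2μ) = 0.147423 / (2 × 7.8 × 10^-10) = 94.50 million years.

94.50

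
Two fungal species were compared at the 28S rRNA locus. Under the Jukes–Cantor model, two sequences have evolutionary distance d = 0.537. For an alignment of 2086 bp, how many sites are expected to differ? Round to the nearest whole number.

800

Invert JC69: p = (3/4)(1 − e^(−4d/3)) = 0.75 × (1 − e^(-0.716)) = 0.75 × (1 − 0.488703) = 0.383473.
Expected differing sites = pL ≈ 0.383473 × 2086 = 799.924678 ≈ 800.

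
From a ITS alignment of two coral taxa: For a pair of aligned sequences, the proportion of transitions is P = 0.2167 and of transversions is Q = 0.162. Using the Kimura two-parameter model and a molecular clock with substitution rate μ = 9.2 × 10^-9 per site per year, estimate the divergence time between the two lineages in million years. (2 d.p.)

29.91

Under the Kimura two-parameter model, d = −½ ln(1 − 2P − Q) − ¼ ln(1 − 2Q).
1 − 2P − Q = 0.4046, giving −½ ln(0.4046) = 0.452428.
1 − 2Q = 0.676, giving −¼ ln(0.676) = 0.097891.
d = 0.452428 + 0.097891 = 0.550319.
Under a molecular clock d = 2μt, so t = d/(2μ) = 0.550319 / (2 × 9.2 × 10^-9) = 29.91 million years.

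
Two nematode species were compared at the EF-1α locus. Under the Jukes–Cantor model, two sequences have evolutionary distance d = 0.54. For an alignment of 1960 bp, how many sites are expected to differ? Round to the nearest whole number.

Invert JC69: p = (3/4)(1 − e^(−4d/3)) = 0.75 × (1 − e^(-0.72)) = 0.75 × (1 − 0.486752) = 0.384936.
Expected differing sites = pL ≈ 0.384936 × 1960 = 754.47456 ≈ 754.

754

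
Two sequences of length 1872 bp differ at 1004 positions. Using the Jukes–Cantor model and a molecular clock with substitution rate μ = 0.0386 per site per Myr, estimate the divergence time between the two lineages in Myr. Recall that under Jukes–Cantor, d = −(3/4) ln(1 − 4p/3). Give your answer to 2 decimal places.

12.20

p = 1004/1872 ≈ 0.536325.
d = −(3/4) ln(1 − 4p/3) = −0.75 ln(1 − 0.7151) = −0.75 ln(0.2849)
  = −0.75 × (-1.255617) = 0.941713 substitutions/site.
Under a molecular clock d = 2μt, so t = d/(2μ) = 0.941713 / (2 × 0.0386) = 12.20 Myr.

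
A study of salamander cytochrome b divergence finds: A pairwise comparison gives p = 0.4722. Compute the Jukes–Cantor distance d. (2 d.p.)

0.74

d = −(3/4) ln(1 − 4p/3) = −0.75 ln(1 − 0.6296) = −0.75 ln(0.3704)
  = −0.75 × (-0.993172) = 0.744879 substitutions/site.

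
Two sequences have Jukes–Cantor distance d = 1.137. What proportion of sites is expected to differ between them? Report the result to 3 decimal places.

0.585

p = (3/4)(1 − e^(−4d/3)) = 0.75 × (1 − e^(-1.516)) = 0.75 × (1 − 0.219588) = 0.585309.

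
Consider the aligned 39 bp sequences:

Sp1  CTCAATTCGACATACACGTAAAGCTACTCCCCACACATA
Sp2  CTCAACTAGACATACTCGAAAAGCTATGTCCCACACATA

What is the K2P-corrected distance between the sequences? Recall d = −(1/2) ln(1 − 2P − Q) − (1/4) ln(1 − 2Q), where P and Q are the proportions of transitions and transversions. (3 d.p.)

0.206

Of 39 sites, 3 differences are transitions and 4 are transversions, so P = 3/39 ≈ 0.076923 and Q = 4/39 ≈ 0.102564.
Under the Kimura two-parameter model, d = −½ ln(1 − 2P − Q) − ¼ ln(1 − 2Q).
1 − 2P − Q = 0.74359, giving −½ ln(0.74359) = 0.148133.
1 − 2Q = 0.794872, giving −¼ ln(0.794872) = 0.057394.
d = 0.148133 + 0.057394 = 0.205527.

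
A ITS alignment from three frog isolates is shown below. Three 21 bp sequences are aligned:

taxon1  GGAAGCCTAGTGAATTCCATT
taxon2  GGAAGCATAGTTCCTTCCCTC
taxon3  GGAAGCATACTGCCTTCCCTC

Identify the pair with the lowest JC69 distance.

taxon2 and taxon3

taxon1–taxon2: 6/21 differ, p = 0.286, d = 0.360.
taxon1–taxon3: 6/21 differ, p = 0.286, d = 0.360.
taxon2–taxon3: 2/21 differ, p = 0.095, d = 0.102.
The smallest distance is between taxon2 and taxon3.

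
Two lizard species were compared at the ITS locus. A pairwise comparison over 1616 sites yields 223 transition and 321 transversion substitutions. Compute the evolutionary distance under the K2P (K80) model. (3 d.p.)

P = 223/1616 ≈ 0.137995 and Q = 321/1616 ≈ 0.198639.
Under the Kimura two-parameter model, d = −½ ln(1 − 2P − Q) − ¼ ln(1 − 2Q).
1 − 2P − Q = 0.525371, giving −½ ln(0.525371) = 0.321825.
1 − 2Q = 0.602722, giving −¼ ln(0.602722) = 0.126575.
d = 0.321825 + 0.126575 = 0.448400.

0.448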